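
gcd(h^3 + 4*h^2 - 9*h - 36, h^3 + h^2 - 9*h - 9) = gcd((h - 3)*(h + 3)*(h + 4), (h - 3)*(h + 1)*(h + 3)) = h^2 - 9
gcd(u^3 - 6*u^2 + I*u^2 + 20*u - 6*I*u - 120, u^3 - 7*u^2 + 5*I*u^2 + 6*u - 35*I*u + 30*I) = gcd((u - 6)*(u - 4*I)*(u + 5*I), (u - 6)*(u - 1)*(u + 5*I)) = u^2 + u*(-6 + 5*I) - 30*I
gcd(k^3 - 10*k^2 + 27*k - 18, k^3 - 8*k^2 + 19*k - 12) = k^2 - 4*k + 3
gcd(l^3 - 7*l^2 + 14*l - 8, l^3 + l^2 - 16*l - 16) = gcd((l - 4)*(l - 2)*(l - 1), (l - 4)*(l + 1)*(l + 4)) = l - 4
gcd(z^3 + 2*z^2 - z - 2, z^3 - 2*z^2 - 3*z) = z + 1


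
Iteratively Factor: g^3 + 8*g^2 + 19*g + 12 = (g + 1)*(g^2 + 7*g + 12) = (g + 1)*(g + 4)*(g + 3)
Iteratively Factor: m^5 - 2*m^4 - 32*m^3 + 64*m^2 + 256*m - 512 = (m - 4)*(m^4 + 2*m^3 - 24*m^2 - 32*m + 128) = (m - 4)^2*(m^3 + 6*m^2 - 32) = (m - 4)^2*(m + 4)*(m^2 + 2*m - 8) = (m - 4)^2*(m + 4)^2*(m - 2)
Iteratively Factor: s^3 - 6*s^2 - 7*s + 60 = (s + 3)*(s^2 - 9*s + 20) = (s - 5)*(s + 3)*(s - 4)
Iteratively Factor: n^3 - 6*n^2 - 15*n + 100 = (n + 4)*(n^2 - 10*n + 25) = (n - 5)*(n + 4)*(n - 5)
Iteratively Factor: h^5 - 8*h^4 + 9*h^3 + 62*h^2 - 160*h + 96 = (h - 1)*(h^4 - 7*h^3 + 2*h^2 + 64*h - 96) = (h - 1)*(h + 3)*(h^3 - 10*h^2 + 32*h - 32) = (h - 4)*(h - 1)*(h + 3)*(h^2 - 6*h + 8) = (h - 4)*(h - 2)*(h - 1)*(h + 3)*(h - 4)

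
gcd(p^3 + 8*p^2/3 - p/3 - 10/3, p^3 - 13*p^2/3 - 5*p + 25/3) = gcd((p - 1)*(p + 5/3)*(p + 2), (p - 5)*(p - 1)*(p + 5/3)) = p^2 + 2*p/3 - 5/3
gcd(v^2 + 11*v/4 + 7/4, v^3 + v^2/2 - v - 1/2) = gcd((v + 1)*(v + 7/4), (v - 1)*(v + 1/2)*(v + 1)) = v + 1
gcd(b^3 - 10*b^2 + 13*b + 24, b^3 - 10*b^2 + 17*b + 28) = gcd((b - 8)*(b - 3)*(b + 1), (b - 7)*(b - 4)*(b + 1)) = b + 1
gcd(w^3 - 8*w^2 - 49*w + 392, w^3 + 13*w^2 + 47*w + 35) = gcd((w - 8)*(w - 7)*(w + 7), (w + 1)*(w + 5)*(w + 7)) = w + 7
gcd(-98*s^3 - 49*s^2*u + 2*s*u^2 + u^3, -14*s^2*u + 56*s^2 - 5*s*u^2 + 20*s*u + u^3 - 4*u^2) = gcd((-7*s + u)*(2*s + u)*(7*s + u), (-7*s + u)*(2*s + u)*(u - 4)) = 14*s^2 + 5*s*u - u^2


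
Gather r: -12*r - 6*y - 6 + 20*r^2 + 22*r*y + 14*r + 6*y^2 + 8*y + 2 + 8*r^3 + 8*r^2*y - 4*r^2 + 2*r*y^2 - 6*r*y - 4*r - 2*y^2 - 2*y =8*r^3 + r^2*(8*y + 16) + r*(2*y^2 + 16*y - 2) + 4*y^2 - 4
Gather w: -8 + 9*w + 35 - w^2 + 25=-w^2 + 9*w + 52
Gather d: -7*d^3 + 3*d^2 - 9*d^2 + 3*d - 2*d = -7*d^3 - 6*d^2 + d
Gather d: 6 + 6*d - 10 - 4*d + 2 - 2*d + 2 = 0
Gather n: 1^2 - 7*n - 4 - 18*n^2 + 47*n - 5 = -18*n^2 + 40*n - 8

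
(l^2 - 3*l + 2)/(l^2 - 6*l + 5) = (l - 2)/(l - 5)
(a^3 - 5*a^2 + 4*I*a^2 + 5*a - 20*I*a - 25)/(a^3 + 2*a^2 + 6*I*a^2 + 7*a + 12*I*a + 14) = (a^2 + 5*a*(-1 + I) - 25*I)/(a^2 + a*(2 + 7*I) + 14*I)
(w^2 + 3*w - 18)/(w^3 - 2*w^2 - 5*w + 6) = (w + 6)/(w^2 + w - 2)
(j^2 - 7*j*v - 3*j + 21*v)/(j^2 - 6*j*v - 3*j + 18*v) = (-j + 7*v)/(-j + 6*v)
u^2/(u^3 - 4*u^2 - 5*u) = u/(u^2 - 4*u - 5)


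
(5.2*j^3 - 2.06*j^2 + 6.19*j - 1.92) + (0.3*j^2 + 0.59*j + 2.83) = 5.2*j^3 - 1.76*j^2 + 6.78*j + 0.91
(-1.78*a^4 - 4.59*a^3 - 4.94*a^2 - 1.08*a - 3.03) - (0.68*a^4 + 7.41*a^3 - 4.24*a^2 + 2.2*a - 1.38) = -2.46*a^4 - 12.0*a^3 - 0.7*a^2 - 3.28*a - 1.65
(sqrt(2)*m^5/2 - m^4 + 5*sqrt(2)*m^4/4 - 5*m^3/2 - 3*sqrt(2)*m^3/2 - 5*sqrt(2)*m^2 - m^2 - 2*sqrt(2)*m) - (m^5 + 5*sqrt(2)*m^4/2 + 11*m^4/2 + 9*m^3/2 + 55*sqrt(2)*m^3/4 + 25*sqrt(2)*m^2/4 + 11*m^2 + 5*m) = -m^5 + sqrt(2)*m^5/2 - 13*m^4/2 - 5*sqrt(2)*m^4/4 - 61*sqrt(2)*m^3/4 - 7*m^3 - 45*sqrt(2)*m^2/4 - 12*m^2 - 5*m - 2*sqrt(2)*m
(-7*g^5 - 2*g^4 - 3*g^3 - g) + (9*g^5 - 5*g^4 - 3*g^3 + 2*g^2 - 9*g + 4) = 2*g^5 - 7*g^4 - 6*g^3 + 2*g^2 - 10*g + 4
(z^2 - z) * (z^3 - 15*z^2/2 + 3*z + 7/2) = z^5 - 17*z^4/2 + 21*z^3/2 + z^2/2 - 7*z/2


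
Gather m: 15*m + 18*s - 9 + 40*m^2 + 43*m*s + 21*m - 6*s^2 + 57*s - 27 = 40*m^2 + m*(43*s + 36) - 6*s^2 + 75*s - 36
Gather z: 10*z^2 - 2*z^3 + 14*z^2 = -2*z^3 + 24*z^2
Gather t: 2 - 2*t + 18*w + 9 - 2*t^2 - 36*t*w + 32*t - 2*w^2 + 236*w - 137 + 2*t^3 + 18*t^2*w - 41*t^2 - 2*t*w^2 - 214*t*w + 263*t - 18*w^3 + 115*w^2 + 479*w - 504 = 2*t^3 + t^2*(18*w - 43) + t*(-2*w^2 - 250*w + 293) - 18*w^3 + 113*w^2 + 733*w - 630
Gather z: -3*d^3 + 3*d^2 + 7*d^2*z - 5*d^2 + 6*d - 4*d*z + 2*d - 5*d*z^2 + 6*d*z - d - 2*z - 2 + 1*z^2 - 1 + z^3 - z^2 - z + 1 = -3*d^3 - 2*d^2 - 5*d*z^2 + 7*d + z^3 + z*(7*d^2 + 2*d - 3) - 2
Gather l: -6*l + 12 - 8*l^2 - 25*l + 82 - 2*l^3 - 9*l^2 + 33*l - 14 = -2*l^3 - 17*l^2 + 2*l + 80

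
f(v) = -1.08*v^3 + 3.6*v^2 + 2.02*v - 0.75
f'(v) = -3.24*v^2 + 7.2*v + 2.02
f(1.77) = 8.11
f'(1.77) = 4.61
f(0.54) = 1.22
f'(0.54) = 4.96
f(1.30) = 5.59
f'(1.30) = 5.90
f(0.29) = 0.11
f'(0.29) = 3.84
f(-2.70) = 41.30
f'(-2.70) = -41.04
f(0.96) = 3.55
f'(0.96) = 5.95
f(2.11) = 9.39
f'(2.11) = 2.79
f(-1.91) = 16.05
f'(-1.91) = -23.55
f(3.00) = 8.55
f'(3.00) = -5.54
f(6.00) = -92.31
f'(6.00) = -71.42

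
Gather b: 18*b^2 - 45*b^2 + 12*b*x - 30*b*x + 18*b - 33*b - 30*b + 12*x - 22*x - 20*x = -27*b^2 + b*(-18*x - 45) - 30*x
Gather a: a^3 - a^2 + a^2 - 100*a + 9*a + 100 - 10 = a^3 - 91*a + 90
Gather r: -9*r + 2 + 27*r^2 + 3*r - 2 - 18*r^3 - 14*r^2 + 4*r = -18*r^3 + 13*r^2 - 2*r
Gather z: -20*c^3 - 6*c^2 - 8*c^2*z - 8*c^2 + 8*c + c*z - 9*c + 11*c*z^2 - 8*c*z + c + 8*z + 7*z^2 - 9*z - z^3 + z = -20*c^3 - 14*c^2 - z^3 + z^2*(11*c + 7) + z*(-8*c^2 - 7*c)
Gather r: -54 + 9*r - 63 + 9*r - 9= 18*r - 126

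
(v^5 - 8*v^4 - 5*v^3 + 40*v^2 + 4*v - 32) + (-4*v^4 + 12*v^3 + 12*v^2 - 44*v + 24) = v^5 - 12*v^4 + 7*v^3 + 52*v^2 - 40*v - 8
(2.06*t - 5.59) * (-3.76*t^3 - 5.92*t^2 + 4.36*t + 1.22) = -7.7456*t^4 + 8.8232*t^3 + 42.0744*t^2 - 21.8592*t - 6.8198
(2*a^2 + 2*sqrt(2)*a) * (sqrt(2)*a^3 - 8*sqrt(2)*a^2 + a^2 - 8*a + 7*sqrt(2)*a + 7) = 2*sqrt(2)*a^5 - 16*sqrt(2)*a^4 + 6*a^4 - 48*a^3 + 16*sqrt(2)*a^3 - 16*sqrt(2)*a^2 + 42*a^2 + 14*sqrt(2)*a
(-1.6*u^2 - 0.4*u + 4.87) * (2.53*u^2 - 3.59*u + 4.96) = -4.048*u^4 + 4.732*u^3 + 5.8211*u^2 - 19.4673*u + 24.1552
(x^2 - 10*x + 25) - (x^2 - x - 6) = 31 - 9*x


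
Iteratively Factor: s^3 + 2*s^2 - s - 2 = (s - 1)*(s^2 + 3*s + 2) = (s - 1)*(s + 2)*(s + 1)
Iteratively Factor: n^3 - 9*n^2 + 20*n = (n - 4)*(n^2 - 5*n) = n*(n - 4)*(n - 5)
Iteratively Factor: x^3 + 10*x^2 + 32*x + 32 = (x + 4)*(x^2 + 6*x + 8) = (x + 4)^2*(x + 2)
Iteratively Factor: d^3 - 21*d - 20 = (d + 1)*(d^2 - d - 20) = (d + 1)*(d + 4)*(d - 5)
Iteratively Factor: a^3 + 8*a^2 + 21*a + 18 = (a + 3)*(a^2 + 5*a + 6) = (a + 2)*(a + 3)*(a + 3)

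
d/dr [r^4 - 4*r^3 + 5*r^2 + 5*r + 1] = 4*r^3 - 12*r^2 + 10*r + 5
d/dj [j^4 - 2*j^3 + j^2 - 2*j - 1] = 4*j^3 - 6*j^2 + 2*j - 2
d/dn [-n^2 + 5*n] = 5 - 2*n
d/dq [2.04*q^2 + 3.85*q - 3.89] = 4.08*q + 3.85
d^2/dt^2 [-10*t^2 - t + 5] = -20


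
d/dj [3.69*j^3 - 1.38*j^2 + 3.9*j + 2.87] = 11.07*j^2 - 2.76*j + 3.9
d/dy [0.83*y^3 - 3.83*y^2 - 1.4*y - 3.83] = 2.49*y^2 - 7.66*y - 1.4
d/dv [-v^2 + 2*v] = 2 - 2*v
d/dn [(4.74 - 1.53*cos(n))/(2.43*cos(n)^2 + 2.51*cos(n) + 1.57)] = (-3.7179*cos(n)^2 + 23.0364*cos(n) + 14.2995)*sin(n)/(5.9049*cos(n)^4 + 12.1986*cos(n)^3 + 13.9303*cos(n)^2 + 7.8814*cos(n) + 2.4649)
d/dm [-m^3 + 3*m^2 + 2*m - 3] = -3*m^2 + 6*m + 2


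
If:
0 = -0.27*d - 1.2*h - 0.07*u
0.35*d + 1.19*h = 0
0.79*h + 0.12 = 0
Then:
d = 0.52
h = -0.15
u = 0.61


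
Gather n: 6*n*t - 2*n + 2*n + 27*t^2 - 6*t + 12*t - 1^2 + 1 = 6*n*t + 27*t^2 + 6*t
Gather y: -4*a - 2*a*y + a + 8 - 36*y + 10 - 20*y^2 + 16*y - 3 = -3*a - 20*y^2 + y*(-2*a - 20) + 15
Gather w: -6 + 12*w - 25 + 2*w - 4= 14*w - 35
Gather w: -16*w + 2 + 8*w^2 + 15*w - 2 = 8*w^2 - w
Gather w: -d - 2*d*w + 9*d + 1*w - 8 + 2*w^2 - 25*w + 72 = 8*d + 2*w^2 + w*(-2*d - 24) + 64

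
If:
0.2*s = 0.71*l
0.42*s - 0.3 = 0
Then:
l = 0.20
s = 0.71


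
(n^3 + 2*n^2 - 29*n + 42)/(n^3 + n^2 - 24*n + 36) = (n + 7)/(n + 6)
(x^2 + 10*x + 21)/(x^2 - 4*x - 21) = (x + 7)/(x - 7)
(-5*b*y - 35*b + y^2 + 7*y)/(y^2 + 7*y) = (-5*b + y)/y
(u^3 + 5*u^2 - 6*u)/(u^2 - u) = u + 6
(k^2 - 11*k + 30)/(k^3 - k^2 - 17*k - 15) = (k - 6)/(k^2 + 4*k + 3)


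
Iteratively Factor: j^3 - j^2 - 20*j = (j - 5)*(j^2 + 4*j) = j*(j - 5)*(j + 4)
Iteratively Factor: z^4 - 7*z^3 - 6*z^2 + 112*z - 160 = (z - 5)*(z^3 - 2*z^2 - 16*z + 32) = (z - 5)*(z + 4)*(z^2 - 6*z + 8) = (z - 5)*(z - 2)*(z + 4)*(z - 4)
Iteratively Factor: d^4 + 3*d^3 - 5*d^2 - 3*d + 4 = (d - 1)*(d^3 + 4*d^2 - d - 4) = (d - 1)*(d + 4)*(d^2 - 1) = (d - 1)^2*(d + 4)*(d + 1)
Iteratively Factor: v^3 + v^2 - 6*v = (v - 2)*(v^2 + 3*v) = v*(v - 2)*(v + 3)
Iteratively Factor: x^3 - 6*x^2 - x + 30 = (x - 5)*(x^2 - x - 6) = (x - 5)*(x - 3)*(x + 2)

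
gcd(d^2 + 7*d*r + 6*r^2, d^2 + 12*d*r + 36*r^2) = d + 6*r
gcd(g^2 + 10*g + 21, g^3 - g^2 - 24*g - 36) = g + 3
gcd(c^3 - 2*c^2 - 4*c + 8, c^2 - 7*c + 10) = c - 2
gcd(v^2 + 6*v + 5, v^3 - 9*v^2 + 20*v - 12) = 1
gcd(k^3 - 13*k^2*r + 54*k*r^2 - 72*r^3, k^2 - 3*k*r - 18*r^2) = -k + 6*r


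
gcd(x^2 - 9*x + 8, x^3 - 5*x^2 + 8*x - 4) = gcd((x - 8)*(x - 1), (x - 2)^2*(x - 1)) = x - 1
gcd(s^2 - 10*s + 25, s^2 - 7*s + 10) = s - 5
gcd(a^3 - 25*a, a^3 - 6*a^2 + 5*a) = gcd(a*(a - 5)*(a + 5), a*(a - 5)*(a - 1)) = a^2 - 5*a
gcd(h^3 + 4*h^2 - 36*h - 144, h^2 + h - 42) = h - 6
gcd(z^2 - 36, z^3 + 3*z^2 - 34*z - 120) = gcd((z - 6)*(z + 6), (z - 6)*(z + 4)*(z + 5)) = z - 6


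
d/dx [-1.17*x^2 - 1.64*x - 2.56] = -2.34*x - 1.64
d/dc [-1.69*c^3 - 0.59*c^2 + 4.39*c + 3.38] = -5.07*c^2 - 1.18*c + 4.39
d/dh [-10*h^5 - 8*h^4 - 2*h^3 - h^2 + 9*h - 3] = -50*h^4 - 32*h^3 - 6*h^2 - 2*h + 9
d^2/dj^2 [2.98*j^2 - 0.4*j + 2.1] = 5.96000000000000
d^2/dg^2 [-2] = 0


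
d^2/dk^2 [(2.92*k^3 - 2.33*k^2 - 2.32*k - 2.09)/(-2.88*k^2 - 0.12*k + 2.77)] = (2.8421709430404e-14*k^5 - 9.79775999999995*k^3 + 221.362272*k^2 - 19.047192*k + 70.70461)/(23.887872*k^6 + 2.985984*k^5 - 68.802048*k^4 - 5.742144*k^3 + 66.174192*k^2 + 2.762244*k - 21.253933)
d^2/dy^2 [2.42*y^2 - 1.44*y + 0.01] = 4.84000000000000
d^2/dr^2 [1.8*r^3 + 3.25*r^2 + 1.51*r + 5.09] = 10.8*r + 6.5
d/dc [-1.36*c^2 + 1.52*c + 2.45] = 1.52 - 2.72*c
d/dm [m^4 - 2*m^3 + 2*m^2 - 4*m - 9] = 4*m^3 - 6*m^2 + 4*m - 4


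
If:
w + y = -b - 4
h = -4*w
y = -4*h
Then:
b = -17*y/16 - 4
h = -y/4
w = y/16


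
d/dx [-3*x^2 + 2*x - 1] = 2 - 6*x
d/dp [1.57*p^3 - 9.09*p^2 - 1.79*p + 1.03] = 4.71*p^2 - 18.18*p - 1.79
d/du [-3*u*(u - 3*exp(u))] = 9*u*exp(u) - 6*u + 9*exp(u)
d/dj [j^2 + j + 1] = 2*j + 1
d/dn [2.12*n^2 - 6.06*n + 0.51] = 4.24*n - 6.06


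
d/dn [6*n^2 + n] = 12*n + 1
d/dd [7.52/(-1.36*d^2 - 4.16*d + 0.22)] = (20.4544*d + 31.2832)/(1.36*d^2 + 4.16*d - 0.22)^2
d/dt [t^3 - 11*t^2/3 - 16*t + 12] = 3*t^2 - 22*t/3 - 16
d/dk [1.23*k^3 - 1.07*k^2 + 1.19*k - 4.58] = 3.69*k^2 - 2.14*k + 1.19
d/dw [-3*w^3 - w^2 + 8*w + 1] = -9*w^2 - 2*w + 8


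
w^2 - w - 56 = (w - 8)*(w + 7)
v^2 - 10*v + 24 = (v - 6)*(v - 4)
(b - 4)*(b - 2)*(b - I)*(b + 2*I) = b^4 - 6*b^3 + I*b^3 + 10*b^2 - 6*I*b^2 - 12*b + 8*I*b + 16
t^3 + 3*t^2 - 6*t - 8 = (t - 2)*(t + 1)*(t + 4)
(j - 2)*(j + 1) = j^2 - j - 2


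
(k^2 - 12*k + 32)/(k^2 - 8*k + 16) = (k - 8)/(k - 4)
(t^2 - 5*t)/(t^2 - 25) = t/(t + 5)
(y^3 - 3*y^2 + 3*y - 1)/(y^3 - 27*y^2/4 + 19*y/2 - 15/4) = 4*(y^2 - 2*y + 1)/(4*y^2 - 23*y + 15)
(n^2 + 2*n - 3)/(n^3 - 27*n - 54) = (n - 1)/(n^2 - 3*n - 18)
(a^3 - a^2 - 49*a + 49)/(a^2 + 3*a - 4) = (a^2 - 49)/(a + 4)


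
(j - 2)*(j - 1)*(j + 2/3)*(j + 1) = j^4 - 4*j^3/3 - 7*j^2/3 + 4*j/3 + 4/3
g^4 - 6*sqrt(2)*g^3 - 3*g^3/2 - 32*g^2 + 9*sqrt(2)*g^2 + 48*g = g*(g - 3/2)*(g - 8*sqrt(2))*(g + 2*sqrt(2))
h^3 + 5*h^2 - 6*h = h*(h - 1)*(h + 6)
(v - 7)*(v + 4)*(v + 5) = v^3 + 2*v^2 - 43*v - 140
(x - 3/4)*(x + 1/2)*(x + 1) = x^3 + 3*x^2/4 - 5*x/8 - 3/8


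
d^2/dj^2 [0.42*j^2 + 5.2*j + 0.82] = 0.840000000000000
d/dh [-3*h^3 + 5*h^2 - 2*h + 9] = -9*h^2 + 10*h - 2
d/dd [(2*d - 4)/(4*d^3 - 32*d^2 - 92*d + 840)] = (-d^3 + 7*d^2 - 16*d + 82)/(d^6 - 16*d^5 + 18*d^4 + 788*d^3 - 2831*d^2 - 9660*d + 44100)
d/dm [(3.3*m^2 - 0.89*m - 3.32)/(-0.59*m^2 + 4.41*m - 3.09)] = (14.0279*m^2 - 24.3116*m + 17.3913)/(0.3481*m^4 - 5.2038*m^3 + 23.0943*m^2 - 27.2538*m + 9.5481)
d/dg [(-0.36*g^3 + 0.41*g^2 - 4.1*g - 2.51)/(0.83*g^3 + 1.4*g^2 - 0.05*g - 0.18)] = (-1.11022302462516e-16*g^5 - 0.8443*g^4 + 6.842*g^3 + 12.1638*g^2 + 6.8804*g + 0.6125)/(0.6889*g^6 + 2.324*g^5 + 1.877*g^4 - 0.4388*g^3 - 0.5015*g^2 + 0.018*g + 0.0324)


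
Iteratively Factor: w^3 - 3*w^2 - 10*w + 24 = (w + 3)*(w^2 - 6*w + 8) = (w - 4)*(w + 3)*(w - 2)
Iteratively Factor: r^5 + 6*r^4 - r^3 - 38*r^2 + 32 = (r - 2)*(r^4 + 8*r^3 + 15*r^2 - 8*r - 16) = (r - 2)*(r - 1)*(r^3 + 9*r^2 + 24*r + 16) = (r - 2)*(r - 1)*(r + 4)*(r^2 + 5*r + 4) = (r - 2)*(r - 1)*(r + 1)*(r + 4)*(r + 4)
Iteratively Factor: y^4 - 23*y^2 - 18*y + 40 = (y + 4)*(y^3 - 4*y^2 - 7*y + 10) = (y - 5)*(y + 4)*(y^2 + y - 2) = (y - 5)*(y - 1)*(y + 4)*(y + 2)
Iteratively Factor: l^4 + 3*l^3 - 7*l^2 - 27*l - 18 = (l + 3)*(l^3 - 7*l - 6) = (l - 3)*(l + 3)*(l^2 + 3*l + 2) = (l - 3)*(l + 2)*(l + 3)*(l + 1)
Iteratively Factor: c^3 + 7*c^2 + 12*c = (c + 3)*(c^2 + 4*c) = (c + 3)*(c + 4)*(c)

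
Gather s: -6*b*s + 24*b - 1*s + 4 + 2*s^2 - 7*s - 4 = 24*b + 2*s^2 + s*(-6*b - 8)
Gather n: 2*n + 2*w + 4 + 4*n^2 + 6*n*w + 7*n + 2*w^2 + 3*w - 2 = 4*n^2 + n*(6*w + 9) + 2*w^2 + 5*w + 2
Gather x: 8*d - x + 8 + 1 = 8*d - x + 9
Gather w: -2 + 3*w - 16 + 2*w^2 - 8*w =2*w^2 - 5*w - 18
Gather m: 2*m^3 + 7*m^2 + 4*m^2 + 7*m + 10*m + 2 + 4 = 2*m^3 + 11*m^2 + 17*m + 6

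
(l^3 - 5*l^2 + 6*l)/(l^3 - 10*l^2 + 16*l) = (l - 3)/(l - 8)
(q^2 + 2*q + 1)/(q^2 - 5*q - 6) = (q + 1)/(q - 6)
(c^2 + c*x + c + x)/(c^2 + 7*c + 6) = (c + x)/(c + 6)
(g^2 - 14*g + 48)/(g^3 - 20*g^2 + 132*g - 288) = 1/(g - 6)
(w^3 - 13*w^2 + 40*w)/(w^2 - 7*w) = (w^2 - 13*w + 40)/(w - 7)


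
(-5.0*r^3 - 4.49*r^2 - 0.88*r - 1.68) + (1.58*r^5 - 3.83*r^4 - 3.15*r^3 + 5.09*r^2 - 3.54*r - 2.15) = 1.58*r^5 - 3.83*r^4 - 8.15*r^3 + 0.6*r^2 - 4.42*r - 3.83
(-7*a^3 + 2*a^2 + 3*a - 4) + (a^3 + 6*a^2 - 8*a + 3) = -6*a^3 + 8*a^2 - 5*a - 1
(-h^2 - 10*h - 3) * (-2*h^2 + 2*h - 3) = 2*h^4 + 18*h^3 - 11*h^2 + 24*h + 9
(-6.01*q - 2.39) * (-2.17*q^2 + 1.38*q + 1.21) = 13.0417*q^3 - 3.1075*q^2 - 10.5703*q - 2.8919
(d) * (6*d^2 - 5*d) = 6*d^3 - 5*d^2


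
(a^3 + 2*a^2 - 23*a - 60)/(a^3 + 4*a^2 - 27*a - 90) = (a + 4)/(a + 6)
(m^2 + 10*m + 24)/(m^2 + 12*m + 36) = (m + 4)/(m + 6)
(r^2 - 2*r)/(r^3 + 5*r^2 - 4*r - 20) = r/(r^2 + 7*r + 10)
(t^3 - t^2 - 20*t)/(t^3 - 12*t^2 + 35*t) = (t + 4)/(t - 7)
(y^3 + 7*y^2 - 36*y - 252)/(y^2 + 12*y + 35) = (y^2 - 36)/(y + 5)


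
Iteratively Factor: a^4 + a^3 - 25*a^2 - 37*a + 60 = (a + 4)*(a^3 - 3*a^2 - 13*a + 15) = (a - 1)*(a + 4)*(a^2 - 2*a - 15) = (a - 5)*(a - 1)*(a + 4)*(a + 3)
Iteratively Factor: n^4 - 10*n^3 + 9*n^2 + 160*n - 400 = (n + 4)*(n^3 - 14*n^2 + 65*n - 100) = (n - 5)*(n + 4)*(n^2 - 9*n + 20) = (n - 5)*(n - 4)*(n + 4)*(n - 5)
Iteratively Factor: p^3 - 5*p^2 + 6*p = (p)*(p^2 - 5*p + 6) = p*(p - 2)*(p - 3)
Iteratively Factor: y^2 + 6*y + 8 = (y + 4)*(y + 2)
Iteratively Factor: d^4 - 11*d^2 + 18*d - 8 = (d - 1)*(d^3 + d^2 - 10*d + 8) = (d - 2)*(d - 1)*(d^2 + 3*d - 4) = (d - 2)*(d - 1)^2*(d + 4)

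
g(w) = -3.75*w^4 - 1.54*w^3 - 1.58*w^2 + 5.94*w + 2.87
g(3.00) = -338.86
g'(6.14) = -3659.77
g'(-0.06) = 6.12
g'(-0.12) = 6.28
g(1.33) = -7.38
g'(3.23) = -557.94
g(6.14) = -5706.42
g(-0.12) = 2.14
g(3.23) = -454.49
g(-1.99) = -61.88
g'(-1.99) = 112.14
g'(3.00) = -450.12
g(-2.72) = -199.25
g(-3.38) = -465.23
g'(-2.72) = 282.21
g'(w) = -15.0*w^3 - 4.62*w^2 - 3.16*w + 5.94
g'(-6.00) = 3098.58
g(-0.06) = 2.51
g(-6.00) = -4617.01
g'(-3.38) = 543.06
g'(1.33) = -41.72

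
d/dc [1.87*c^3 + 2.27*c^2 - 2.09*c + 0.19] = 5.61*c^2 + 4.54*c - 2.09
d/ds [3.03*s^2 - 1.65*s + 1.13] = 6.06*s - 1.65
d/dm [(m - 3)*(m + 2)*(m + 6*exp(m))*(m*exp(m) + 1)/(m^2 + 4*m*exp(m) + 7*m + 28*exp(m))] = (-(m - 3)*(m + 2)*(m + 6*exp(m))*(m*exp(m) + 1)*(4*m*exp(m) + 2*m + 32*exp(m) + 7) + (m^2 + 4*m*exp(m) + 7*m + 28*exp(m))*((m - 3)*(m + 1)*(m + 2)*(m + 6*exp(m))*exp(m) + (m - 3)*(m + 2)*(m*exp(m) + 1)*(6*exp(m) + 1) + (m - 3)*(m + 6*exp(m))*(m*exp(m) + 1) + (m + 2)*(m + 6*exp(m))*(m*exp(m) + 1)))/(m^2 + 4*m*exp(m) + 7*m + 28*exp(m))^2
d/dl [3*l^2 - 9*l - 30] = 6*l - 9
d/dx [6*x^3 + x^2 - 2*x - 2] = 18*x^2 + 2*x - 2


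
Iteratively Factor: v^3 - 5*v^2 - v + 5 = (v + 1)*(v^2 - 6*v + 5) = (v - 1)*(v + 1)*(v - 5)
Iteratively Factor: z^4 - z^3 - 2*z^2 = (z - 2)*(z^3 + z^2) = (z - 2)*(z + 1)*(z^2) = z*(z - 2)*(z + 1)*(z)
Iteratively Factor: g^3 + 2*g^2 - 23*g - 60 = (g + 3)*(g^2 - g - 20) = (g + 3)*(g + 4)*(g - 5)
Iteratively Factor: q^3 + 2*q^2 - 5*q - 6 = (q + 3)*(q^2 - q - 2) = (q - 2)*(q + 3)*(q + 1)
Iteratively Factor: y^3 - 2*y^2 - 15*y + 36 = (y + 4)*(y^2 - 6*y + 9) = (y - 3)*(y + 4)*(y - 3)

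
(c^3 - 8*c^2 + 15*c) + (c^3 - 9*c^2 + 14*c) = 2*c^3 - 17*c^2 + 29*c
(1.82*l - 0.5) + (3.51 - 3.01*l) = 3.01 - 1.19*l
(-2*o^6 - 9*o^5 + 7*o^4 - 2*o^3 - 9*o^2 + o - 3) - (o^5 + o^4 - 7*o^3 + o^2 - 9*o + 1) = -2*o^6 - 10*o^5 + 6*o^4 + 5*o^3 - 10*o^2 + 10*o - 4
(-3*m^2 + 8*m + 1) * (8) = -24*m^2 + 64*m + 8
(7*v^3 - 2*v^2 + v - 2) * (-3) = -21*v^3 + 6*v^2 - 3*v + 6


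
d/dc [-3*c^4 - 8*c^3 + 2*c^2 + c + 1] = -12*c^3 - 24*c^2 + 4*c + 1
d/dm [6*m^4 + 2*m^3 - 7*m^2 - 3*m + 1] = 24*m^3 + 6*m^2 - 14*m - 3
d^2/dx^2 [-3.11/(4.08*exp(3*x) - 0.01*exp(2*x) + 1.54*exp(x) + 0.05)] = (-3.11*(12.24*exp(2*x) - 0.02*exp(x) + 1.54)*(24.48*exp(2*x) - 0.04*exp(x) + 3.08)*exp(x) + (114.1992*exp(2*x) - 0.1244*exp(x) + 4.7894)*(4.08*exp(3*x) - 0.01*exp(2*x) + 1.54*exp(x) + 0.05))*exp(x)/(4.08*exp(3*x) - 0.01*exp(2*x) + 1.54*exp(x) + 0.05)^3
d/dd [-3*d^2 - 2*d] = -6*d - 2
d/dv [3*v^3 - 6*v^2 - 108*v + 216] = 9*v^2 - 12*v - 108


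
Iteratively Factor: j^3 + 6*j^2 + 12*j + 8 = (j + 2)*(j^2 + 4*j + 4) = (j + 2)^2*(j + 2)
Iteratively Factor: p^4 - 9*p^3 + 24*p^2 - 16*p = (p - 4)*(p^3 - 5*p^2 + 4*p) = (p - 4)^2*(p^2 - p) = (p - 4)^2*(p - 1)*(p)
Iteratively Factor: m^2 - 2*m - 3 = (m - 3)*(m + 1)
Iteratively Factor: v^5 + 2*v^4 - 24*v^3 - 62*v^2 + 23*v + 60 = (v + 1)*(v^4 + v^3 - 25*v^2 - 37*v + 60) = (v + 1)*(v + 4)*(v^3 - 3*v^2 - 13*v + 15) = (v + 1)*(v + 3)*(v + 4)*(v^2 - 6*v + 5) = (v - 5)*(v + 1)*(v + 3)*(v + 4)*(v - 1)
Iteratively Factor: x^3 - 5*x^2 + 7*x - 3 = (x - 1)*(x^2 - 4*x + 3) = (x - 3)*(x - 1)*(x - 1)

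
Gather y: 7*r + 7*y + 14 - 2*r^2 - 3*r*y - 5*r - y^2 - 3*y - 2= -2*r^2 + 2*r - y^2 + y*(4 - 3*r) + 12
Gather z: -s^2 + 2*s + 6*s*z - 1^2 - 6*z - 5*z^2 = -s^2 + 2*s - 5*z^2 + z*(6*s - 6) - 1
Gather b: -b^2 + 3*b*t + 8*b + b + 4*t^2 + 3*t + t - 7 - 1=-b^2 + b*(3*t + 9) + 4*t^2 + 4*t - 8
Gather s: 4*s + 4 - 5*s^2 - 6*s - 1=-5*s^2 - 2*s + 3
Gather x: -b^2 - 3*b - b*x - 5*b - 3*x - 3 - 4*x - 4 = -b^2 - 8*b + x*(-b - 7) - 7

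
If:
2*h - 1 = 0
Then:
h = 1/2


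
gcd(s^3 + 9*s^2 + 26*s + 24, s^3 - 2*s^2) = 1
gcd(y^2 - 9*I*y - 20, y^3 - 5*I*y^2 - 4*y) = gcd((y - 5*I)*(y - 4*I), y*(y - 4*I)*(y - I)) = y - 4*I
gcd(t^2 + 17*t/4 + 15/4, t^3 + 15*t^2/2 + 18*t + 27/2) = t + 3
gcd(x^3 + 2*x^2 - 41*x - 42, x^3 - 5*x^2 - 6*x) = x^2 - 5*x - 6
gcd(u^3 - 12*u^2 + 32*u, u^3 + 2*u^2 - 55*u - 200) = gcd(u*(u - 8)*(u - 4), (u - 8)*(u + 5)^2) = u - 8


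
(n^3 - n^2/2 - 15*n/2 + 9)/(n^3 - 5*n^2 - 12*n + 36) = (n - 3/2)/(n - 6)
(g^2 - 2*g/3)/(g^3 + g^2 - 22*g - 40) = g*(3*g - 2)/(3*(g^3 + g^2 - 22*g - 40))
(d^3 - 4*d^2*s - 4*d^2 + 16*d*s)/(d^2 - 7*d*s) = (d^2 - 4*d*s - 4*d + 16*s)/(d - 7*s)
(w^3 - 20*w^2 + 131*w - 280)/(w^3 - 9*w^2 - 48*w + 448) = (w^2 - 12*w + 35)/(w^2 - w - 56)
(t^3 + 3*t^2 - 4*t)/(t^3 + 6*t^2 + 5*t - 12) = t/(t + 3)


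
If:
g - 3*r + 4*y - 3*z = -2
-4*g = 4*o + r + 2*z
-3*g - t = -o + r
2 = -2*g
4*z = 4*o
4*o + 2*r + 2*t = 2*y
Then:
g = -1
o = -1/27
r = 38/9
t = -34/27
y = 26/9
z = -1/27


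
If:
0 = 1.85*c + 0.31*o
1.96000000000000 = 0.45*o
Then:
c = -0.73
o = 4.36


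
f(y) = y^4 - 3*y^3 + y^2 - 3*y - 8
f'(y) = 4*y^3 - 9*y^2 + 2*y - 3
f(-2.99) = 170.03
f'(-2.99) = -196.36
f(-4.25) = 579.36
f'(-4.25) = -481.12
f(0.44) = -9.34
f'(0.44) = -3.52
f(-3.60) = 323.69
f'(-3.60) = -313.46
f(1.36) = -14.36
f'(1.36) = -6.86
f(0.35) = -9.04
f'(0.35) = -3.23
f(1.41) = -14.70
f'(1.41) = -6.86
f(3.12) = -3.98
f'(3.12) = 37.12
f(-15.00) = 61012.00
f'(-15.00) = -15558.00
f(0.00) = -8.00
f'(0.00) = -3.00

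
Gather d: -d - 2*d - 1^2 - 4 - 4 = -3*d - 9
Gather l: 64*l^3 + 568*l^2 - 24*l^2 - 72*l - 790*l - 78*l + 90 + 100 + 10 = 64*l^3 + 544*l^2 - 940*l + 200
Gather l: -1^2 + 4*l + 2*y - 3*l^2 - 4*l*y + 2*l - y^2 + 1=-3*l^2 + l*(6 - 4*y) - y^2 + 2*y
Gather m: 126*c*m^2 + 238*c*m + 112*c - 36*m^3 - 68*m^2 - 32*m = 112*c - 36*m^3 + m^2*(126*c - 68) + m*(238*c - 32)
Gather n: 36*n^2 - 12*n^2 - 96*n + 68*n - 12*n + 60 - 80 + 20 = 24*n^2 - 40*n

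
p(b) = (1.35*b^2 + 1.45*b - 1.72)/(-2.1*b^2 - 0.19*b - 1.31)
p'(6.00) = 0.01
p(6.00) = -0.71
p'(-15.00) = 0.00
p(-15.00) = -0.60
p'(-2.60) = 0.20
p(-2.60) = -0.24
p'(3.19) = -0.02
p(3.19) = -0.71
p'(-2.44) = 0.23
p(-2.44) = -0.21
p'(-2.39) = 0.24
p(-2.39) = -0.20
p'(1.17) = -0.57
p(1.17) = -0.41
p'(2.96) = -0.02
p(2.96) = -0.71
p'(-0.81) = 1.30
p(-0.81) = 0.79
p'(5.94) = 0.01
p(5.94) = -0.71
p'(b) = (2.7*b + 1.45)/(-2.1*b^2 - 0.19*b - 1.31) + (4.2*b + 0.19)*(1.35*b^2 + 1.45*b - 1.72)/(-2.1*b^2 - 0.19*b - 1.31)^2 = (2.7885*b^2 - 10.761*b - 2.2263)/(4.41*b^4 + 0.798*b^3 + 5.5381*b^2 + 0.4978*b + 1.7161)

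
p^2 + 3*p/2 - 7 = (p - 2)*(p + 7/2)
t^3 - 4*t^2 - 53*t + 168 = (t - 8)*(t - 3)*(t + 7)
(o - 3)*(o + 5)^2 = o^3 + 7*o^2 - 5*o - 75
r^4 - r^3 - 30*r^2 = r^2*(r - 6)*(r + 5)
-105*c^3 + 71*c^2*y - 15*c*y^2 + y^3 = (-7*c + y)*(-5*c + y)*(-3*c + y)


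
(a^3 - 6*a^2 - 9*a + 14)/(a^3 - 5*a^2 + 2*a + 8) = (a^3 - 6*a^2 - 9*a + 14)/(a^3 - 5*a^2 + 2*a + 8)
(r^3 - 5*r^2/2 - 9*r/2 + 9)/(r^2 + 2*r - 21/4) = 2*(r^2 - r - 6)/(2*r + 7)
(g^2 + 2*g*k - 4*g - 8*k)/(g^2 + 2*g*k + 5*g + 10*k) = (g - 4)/(g + 5)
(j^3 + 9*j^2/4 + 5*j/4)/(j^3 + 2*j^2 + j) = (j + 5/4)/(j + 1)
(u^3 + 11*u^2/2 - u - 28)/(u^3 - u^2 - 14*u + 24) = (u + 7/2)/(u - 3)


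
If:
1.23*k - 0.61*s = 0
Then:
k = 0.495934959349593*s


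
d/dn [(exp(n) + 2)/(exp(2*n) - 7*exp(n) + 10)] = (-(exp(n) + 2)*(2*exp(n) - 7) + exp(2*n) - 7*exp(n) + 10)*exp(n)/(exp(2*n) - 7*exp(n) + 10)^2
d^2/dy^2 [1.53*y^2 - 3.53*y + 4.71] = 3.06000000000000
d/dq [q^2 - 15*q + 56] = 2*q - 15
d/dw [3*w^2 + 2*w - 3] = 6*w + 2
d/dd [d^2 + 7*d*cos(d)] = -7*d*sin(d) + 2*d + 7*cos(d)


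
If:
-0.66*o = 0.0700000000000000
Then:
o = -0.11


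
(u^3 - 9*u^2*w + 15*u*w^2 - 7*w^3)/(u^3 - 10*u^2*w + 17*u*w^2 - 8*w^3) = (u - 7*w)/(u - 8*w)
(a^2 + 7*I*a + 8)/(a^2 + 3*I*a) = (a^2 + 7*I*a + 8)/(a*(a + 3*I))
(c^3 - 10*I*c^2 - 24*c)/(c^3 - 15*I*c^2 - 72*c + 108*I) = c*(c - 4*I)/(c^2 - 9*I*c - 18)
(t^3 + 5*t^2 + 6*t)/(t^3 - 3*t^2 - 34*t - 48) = t/(t - 8)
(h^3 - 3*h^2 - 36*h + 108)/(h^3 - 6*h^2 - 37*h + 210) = (h^2 - 9*h + 18)/(h^2 - 12*h + 35)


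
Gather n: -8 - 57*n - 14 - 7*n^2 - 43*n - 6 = -7*n^2 - 100*n - 28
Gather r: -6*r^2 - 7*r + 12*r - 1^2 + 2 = -6*r^2 + 5*r + 1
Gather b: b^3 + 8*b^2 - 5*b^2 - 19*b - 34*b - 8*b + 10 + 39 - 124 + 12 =b^3 + 3*b^2 - 61*b - 63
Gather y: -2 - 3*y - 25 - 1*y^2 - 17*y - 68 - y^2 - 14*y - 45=-2*y^2 - 34*y - 140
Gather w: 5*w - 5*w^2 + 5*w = -5*w^2 + 10*w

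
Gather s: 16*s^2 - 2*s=16*s^2 - 2*s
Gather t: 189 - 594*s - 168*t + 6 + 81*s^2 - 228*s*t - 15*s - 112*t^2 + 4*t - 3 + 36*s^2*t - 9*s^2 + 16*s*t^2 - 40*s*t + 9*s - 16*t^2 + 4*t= 72*s^2 - 600*s + t^2*(16*s - 128) + t*(36*s^2 - 268*s - 160) + 192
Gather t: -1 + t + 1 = t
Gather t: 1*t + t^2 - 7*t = t^2 - 6*t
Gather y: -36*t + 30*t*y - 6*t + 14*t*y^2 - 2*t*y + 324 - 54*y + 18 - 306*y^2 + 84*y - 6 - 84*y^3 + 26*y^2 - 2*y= -42*t - 84*y^3 + y^2*(14*t - 280) + y*(28*t + 28) + 336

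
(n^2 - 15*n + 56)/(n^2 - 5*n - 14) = (n - 8)/(n + 2)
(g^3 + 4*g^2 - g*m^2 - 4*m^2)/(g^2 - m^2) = g + 4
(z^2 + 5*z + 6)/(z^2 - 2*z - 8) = (z + 3)/(z - 4)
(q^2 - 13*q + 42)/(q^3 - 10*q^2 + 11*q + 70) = (q - 6)/(q^2 - 3*q - 10)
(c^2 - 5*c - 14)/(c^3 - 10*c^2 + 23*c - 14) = (c + 2)/(c^2 - 3*c + 2)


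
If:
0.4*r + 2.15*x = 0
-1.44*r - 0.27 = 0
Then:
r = -0.19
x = 0.03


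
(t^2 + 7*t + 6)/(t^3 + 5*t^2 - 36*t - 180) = (t + 1)/(t^2 - t - 30)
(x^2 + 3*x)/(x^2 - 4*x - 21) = x/(x - 7)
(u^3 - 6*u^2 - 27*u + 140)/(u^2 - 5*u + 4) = (u^2 - 2*u - 35)/(u - 1)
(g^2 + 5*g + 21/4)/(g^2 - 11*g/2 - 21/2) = (g + 7/2)/(g - 7)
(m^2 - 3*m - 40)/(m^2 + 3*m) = (m^2 - 3*m - 40)/(m*(m + 3))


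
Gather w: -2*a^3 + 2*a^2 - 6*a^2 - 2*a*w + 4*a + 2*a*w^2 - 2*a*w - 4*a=-2*a^3 - 4*a^2 + 2*a*w^2 - 4*a*w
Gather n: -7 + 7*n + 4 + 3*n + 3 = 10*n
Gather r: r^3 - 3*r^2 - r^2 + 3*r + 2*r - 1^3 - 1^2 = r^3 - 4*r^2 + 5*r - 2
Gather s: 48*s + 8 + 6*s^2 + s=6*s^2 + 49*s + 8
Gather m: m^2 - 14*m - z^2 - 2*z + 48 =m^2 - 14*m - z^2 - 2*z + 48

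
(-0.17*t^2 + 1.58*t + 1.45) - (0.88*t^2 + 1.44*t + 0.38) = -1.05*t^2 + 0.14*t + 1.07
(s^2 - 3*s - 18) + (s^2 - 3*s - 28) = 2*s^2 - 6*s - 46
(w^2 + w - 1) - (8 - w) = w^2 + 2*w - 9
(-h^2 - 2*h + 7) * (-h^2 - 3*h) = h^4 + 5*h^3 - h^2 - 21*h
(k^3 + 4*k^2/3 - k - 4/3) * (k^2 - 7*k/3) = k^5 - k^4 - 37*k^3/9 + k^2 + 28*k/9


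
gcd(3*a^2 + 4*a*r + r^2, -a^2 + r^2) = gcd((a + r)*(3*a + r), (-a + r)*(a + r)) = a + r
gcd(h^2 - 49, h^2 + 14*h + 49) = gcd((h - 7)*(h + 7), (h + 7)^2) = h + 7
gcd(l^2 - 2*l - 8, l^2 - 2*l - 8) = l^2 - 2*l - 8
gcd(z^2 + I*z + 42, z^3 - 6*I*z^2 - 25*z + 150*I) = z - 6*I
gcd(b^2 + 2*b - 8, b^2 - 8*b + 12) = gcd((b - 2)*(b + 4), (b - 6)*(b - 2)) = b - 2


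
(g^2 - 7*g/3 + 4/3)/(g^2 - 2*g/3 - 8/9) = 3*(g - 1)/(3*g + 2)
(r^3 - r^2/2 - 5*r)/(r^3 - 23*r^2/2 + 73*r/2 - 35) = r*(r + 2)/(r^2 - 9*r + 14)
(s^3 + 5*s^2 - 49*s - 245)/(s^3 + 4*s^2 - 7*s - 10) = (s^2 - 49)/(s^2 - s - 2)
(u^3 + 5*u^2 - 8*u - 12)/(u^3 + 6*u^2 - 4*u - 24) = (u + 1)/(u + 2)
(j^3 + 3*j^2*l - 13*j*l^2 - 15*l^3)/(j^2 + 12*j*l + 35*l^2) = (j^2 - 2*j*l - 3*l^2)/(j + 7*l)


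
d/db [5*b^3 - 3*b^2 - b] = 15*b^2 - 6*b - 1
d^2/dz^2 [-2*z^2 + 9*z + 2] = -4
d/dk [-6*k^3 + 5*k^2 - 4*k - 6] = -18*k^2 + 10*k - 4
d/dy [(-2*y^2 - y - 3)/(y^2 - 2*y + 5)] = (5*y^2 - 14*y - 11)/(y^4 - 4*y^3 + 14*y^2 - 20*y + 25)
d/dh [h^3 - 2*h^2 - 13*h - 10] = 3*h^2 - 4*h - 13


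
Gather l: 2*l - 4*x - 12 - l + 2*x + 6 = l - 2*x - 6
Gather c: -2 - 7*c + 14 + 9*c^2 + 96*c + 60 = 9*c^2 + 89*c + 72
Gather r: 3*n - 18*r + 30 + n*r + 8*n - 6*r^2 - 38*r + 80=11*n - 6*r^2 + r*(n - 56) + 110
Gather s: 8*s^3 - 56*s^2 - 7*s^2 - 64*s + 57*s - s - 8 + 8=8*s^3 - 63*s^2 - 8*s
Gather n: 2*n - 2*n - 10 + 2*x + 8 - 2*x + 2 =0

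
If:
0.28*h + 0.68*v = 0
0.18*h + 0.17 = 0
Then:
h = -0.94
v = 0.39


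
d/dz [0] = 0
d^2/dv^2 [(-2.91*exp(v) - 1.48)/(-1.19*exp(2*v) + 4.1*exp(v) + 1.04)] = (4.120851*exp(4*v) + 22.581202*exp(3*v) - 0.0542639999999821*exp(2*v) + 19.797152*exp(v) - 3.163264)*exp(v)/(1.685159*exp(6*v) - 17.41803*exp(5*v) + 55.593468*exp(4*v) - 38.47604*exp(3*v) - 48.585888*exp(2*v) - 13.30368*exp(v) - 1.124864)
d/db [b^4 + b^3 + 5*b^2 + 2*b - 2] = 4*b^3 + 3*b^2 + 10*b + 2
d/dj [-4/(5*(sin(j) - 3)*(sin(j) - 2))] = 4*(2*sin(j) - 5)*cos(j)/(5*(sin(j) - 3)^2*(sin(j) - 2)^2)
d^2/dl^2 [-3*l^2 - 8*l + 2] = -6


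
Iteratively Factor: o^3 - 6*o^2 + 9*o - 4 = (o - 1)*(o^2 - 5*o + 4) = (o - 1)^2*(o - 4)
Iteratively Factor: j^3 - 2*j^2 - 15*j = (j)*(j^2 - 2*j - 15) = j*(j - 5)*(j + 3)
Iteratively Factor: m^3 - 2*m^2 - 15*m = (m + 3)*(m^2 - 5*m) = (m - 5)*(m + 3)*(m)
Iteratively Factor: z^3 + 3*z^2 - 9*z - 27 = (z - 3)*(z^2 + 6*z + 9) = (z - 3)*(z + 3)*(z + 3)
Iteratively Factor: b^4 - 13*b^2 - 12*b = (b)*(b^3 - 13*b - 12) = b*(b + 3)*(b^2 - 3*b - 4) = b*(b + 1)*(b + 3)*(b - 4)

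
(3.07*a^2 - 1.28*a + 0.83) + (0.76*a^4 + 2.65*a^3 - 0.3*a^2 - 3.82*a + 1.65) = 0.76*a^4 + 2.65*a^3 + 2.77*a^2 - 5.1*a + 2.48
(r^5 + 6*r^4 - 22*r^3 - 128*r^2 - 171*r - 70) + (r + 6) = r^5 + 6*r^4 - 22*r^3 - 128*r^2 - 170*r - 64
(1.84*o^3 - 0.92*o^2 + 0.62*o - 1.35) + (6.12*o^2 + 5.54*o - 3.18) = 1.84*o^3 + 5.2*o^2 + 6.16*o - 4.53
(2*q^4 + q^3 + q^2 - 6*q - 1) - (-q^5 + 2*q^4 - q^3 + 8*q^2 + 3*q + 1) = q^5 + 2*q^3 - 7*q^2 - 9*q - 2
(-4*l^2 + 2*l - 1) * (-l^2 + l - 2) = 4*l^4 - 6*l^3 + 11*l^2 - 5*l + 2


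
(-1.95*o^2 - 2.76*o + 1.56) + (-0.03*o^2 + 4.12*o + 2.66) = -1.98*o^2 + 1.36*o + 4.22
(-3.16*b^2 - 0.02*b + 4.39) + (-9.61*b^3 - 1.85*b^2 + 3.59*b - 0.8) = -9.61*b^3 - 5.01*b^2 + 3.57*b + 3.59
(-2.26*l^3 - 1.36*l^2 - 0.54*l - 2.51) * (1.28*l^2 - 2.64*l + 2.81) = -2.8928*l^5 + 4.2256*l^4 - 3.4514*l^3 - 5.6088*l^2 + 5.109*l - 7.0531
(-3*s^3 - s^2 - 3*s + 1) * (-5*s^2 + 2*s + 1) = 15*s^5 - s^4 + 10*s^3 - 12*s^2 - s + 1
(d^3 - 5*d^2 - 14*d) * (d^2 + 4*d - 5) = d^5 - d^4 - 39*d^3 - 31*d^2 + 70*d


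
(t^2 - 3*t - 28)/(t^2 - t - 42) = (t + 4)/(t + 6)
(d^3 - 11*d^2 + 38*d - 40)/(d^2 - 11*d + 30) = (d^2 - 6*d + 8)/(d - 6)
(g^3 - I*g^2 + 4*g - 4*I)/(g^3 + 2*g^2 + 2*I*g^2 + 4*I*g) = (g^2 - 3*I*g - 2)/(g*(g + 2))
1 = 1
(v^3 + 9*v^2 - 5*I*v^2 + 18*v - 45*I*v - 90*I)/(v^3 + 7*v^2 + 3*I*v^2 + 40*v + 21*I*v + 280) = (v^2 + 9*v + 18)/(v^2 + v*(7 + 8*I) + 56*I)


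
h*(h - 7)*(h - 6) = h^3 - 13*h^2 + 42*h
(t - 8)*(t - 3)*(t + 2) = t^3 - 9*t^2 + 2*t + 48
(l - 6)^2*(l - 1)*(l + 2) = l^4 - 11*l^3 + 22*l^2 + 60*l - 72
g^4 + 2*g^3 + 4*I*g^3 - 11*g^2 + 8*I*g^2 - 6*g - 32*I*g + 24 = (g - 2)*(g + 4)*(g + I)*(g + 3*I)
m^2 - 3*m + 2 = (m - 2)*(m - 1)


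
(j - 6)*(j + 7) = j^2 + j - 42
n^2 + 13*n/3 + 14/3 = (n + 2)*(n + 7/3)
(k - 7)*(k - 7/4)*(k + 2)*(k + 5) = k^4 - 7*k^3/4 - 39*k^2 - 7*k/4 + 245/2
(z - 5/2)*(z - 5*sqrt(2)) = z^2 - 5*sqrt(2)*z - 5*z/2 + 25*sqrt(2)/2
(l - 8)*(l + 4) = l^2 - 4*l - 32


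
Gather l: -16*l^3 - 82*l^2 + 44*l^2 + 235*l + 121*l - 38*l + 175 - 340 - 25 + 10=-16*l^3 - 38*l^2 + 318*l - 180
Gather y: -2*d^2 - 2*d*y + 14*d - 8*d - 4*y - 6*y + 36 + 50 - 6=-2*d^2 + 6*d + y*(-2*d - 10) + 80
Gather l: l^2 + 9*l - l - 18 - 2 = l^2 + 8*l - 20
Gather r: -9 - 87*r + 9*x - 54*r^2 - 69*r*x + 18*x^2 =-54*r^2 + r*(-69*x - 87) + 18*x^2 + 9*x - 9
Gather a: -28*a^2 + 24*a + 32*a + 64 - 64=-28*a^2 + 56*a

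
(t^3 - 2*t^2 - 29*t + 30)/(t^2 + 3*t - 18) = (t^3 - 2*t^2 - 29*t + 30)/(t^2 + 3*t - 18)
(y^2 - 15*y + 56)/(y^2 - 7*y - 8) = (y - 7)/(y + 1)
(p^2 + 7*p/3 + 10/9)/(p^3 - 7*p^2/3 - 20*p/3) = (p + 2/3)/(p*(p - 4))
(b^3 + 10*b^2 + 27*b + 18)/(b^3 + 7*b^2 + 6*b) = (b + 3)/b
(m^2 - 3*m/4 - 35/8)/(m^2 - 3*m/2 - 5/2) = (m + 7/4)/(m + 1)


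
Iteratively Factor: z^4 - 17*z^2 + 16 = (z - 1)*(z^3 + z^2 - 16*z - 16) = (z - 1)*(z + 4)*(z^2 - 3*z - 4) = (z - 4)*(z - 1)*(z + 4)*(z + 1)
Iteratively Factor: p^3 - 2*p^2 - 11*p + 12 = (p - 4)*(p^2 + 2*p - 3) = (p - 4)*(p + 3)*(p - 1)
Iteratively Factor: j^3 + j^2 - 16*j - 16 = (j + 4)*(j^2 - 3*j - 4) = (j - 4)*(j + 4)*(j + 1)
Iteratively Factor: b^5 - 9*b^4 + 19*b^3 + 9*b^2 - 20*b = (b + 1)*(b^4 - 10*b^3 + 29*b^2 - 20*b) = b*(b + 1)*(b^3 - 10*b^2 + 29*b - 20) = b*(b - 1)*(b + 1)*(b^2 - 9*b + 20) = b*(b - 5)*(b - 1)*(b + 1)*(b - 4)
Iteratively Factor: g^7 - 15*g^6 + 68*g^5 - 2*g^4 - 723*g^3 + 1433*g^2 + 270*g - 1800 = (g - 5)*(g^6 - 10*g^5 + 18*g^4 + 88*g^3 - 283*g^2 + 18*g + 360) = (g - 5)*(g - 4)*(g^5 - 6*g^4 - 6*g^3 + 64*g^2 - 27*g - 90) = (g - 5)*(g - 4)*(g - 2)*(g^4 - 4*g^3 - 14*g^2 + 36*g + 45) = (g - 5)^2*(g - 4)*(g - 2)*(g^3 + g^2 - 9*g - 9) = (g - 5)^2*(g - 4)*(g - 2)*(g + 3)*(g^2 - 2*g - 3) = (g - 5)^2*(g - 4)*(g - 2)*(g + 1)*(g + 3)*(g - 3)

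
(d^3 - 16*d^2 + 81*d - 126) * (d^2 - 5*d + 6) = d^5 - 21*d^4 + 167*d^3 - 627*d^2 + 1116*d - 756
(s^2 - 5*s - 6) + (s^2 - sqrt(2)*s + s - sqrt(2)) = 2*s^2 - 4*s - sqrt(2)*s - 6 - sqrt(2)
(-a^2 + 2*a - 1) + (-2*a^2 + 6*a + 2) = -3*a^2 + 8*a + 1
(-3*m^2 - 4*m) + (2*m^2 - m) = -m^2 - 5*m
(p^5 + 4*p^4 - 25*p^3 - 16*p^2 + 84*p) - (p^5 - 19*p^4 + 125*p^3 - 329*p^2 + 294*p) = 23*p^4 - 150*p^3 + 313*p^2 - 210*p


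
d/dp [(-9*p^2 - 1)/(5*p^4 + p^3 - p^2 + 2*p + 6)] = (-18*p*(5*p^4 + p^3 - p^2 + 2*p + 6) + (9*p^2 + 1)*(20*p^3 + 3*p^2 - 2*p + 2))/(5*p^4 + p^3 - p^2 + 2*p + 6)^2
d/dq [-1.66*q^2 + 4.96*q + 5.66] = 4.96 - 3.32*q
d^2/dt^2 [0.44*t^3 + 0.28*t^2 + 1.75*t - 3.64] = 2.64*t + 0.56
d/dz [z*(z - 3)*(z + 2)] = 3*z^2 - 2*z - 6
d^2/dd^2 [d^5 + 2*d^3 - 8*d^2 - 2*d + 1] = 20*d^3 + 12*d - 16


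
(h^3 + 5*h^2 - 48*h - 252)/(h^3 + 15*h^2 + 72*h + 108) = (h - 7)/(h + 3)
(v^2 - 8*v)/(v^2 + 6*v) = (v - 8)/(v + 6)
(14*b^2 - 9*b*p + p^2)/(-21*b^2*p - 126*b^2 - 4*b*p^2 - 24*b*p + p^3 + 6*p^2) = (-2*b + p)/(3*b*p + 18*b + p^2 + 6*p)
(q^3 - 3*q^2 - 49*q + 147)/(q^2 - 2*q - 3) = (q^2 - 49)/(q + 1)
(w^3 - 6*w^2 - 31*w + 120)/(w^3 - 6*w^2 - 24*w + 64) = (w^2 + 2*w - 15)/(w^2 + 2*w - 8)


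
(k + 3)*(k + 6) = k^2 + 9*k + 18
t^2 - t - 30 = (t - 6)*(t + 5)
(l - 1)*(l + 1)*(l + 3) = l^3 + 3*l^2 - l - 3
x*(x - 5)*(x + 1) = x^3 - 4*x^2 - 5*x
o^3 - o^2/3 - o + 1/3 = (o - 1)*(o - 1/3)*(o + 1)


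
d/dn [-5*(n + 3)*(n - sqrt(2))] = -10*n - 15 + 5*sqrt(2)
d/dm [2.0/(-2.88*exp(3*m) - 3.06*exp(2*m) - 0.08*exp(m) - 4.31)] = (17.28*exp(2*m) + 12.24*exp(m) + 0.16)*exp(m)/(2.88*exp(3*m) + 3.06*exp(2*m) + 0.08*exp(m) + 4.31)^2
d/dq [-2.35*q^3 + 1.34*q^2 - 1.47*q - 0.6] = -7.05*q^2 + 2.68*q - 1.47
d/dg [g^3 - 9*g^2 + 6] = 3*g*(g - 6)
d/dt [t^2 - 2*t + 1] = 2*t - 2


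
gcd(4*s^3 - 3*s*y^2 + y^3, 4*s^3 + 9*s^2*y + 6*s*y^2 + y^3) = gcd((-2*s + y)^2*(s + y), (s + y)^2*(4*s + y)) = s + y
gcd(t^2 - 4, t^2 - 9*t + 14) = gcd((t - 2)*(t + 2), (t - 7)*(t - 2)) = t - 2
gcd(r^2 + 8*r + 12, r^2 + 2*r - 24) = r + 6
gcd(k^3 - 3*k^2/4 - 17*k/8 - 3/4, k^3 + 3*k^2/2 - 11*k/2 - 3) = k^2 - 3*k/2 - 1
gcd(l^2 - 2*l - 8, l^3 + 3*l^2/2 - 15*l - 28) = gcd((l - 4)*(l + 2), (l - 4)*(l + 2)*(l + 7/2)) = l^2 - 2*l - 8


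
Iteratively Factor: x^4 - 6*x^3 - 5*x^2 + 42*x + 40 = (x - 4)*(x^3 - 2*x^2 - 13*x - 10) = (x - 4)*(x + 1)*(x^2 - 3*x - 10) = (x - 5)*(x - 4)*(x + 1)*(x + 2)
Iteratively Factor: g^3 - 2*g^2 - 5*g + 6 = (g - 1)*(g^2 - g - 6) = (g - 1)*(g + 2)*(g - 3)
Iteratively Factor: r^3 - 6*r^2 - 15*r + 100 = (r + 4)*(r^2 - 10*r + 25) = (r - 5)*(r + 4)*(r - 5)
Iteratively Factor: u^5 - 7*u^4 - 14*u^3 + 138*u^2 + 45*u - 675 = (u - 3)*(u^4 - 4*u^3 - 26*u^2 + 60*u + 225) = (u - 3)*(u + 3)*(u^3 - 7*u^2 - 5*u + 75) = (u - 3)*(u + 3)^2*(u^2 - 10*u + 25) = (u - 5)*(u - 3)*(u + 3)^2*(u - 5)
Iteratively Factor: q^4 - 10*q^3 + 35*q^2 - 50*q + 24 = (q - 4)*(q^3 - 6*q^2 + 11*q - 6) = (q - 4)*(q - 2)*(q^2 - 4*q + 3) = (q - 4)*(q - 3)*(q - 2)*(q - 1)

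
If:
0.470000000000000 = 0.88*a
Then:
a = 0.53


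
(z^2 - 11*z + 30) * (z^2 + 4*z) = z^4 - 7*z^3 - 14*z^2 + 120*z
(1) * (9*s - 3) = 9*s - 3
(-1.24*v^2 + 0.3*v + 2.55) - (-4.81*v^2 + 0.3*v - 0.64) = 3.57*v^2 + 3.19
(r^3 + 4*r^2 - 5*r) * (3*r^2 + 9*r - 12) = 3*r^5 + 21*r^4 + 9*r^3 - 93*r^2 + 60*r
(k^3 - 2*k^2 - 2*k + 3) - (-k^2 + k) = k^3 - k^2 - 3*k + 3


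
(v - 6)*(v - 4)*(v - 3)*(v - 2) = v^4 - 15*v^3 + 80*v^2 - 180*v + 144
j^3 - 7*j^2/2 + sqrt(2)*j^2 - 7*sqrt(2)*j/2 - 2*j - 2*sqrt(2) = (j - 4)*(j + 1/2)*(j + sqrt(2))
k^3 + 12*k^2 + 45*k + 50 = (k + 2)*(k + 5)^2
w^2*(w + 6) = w^3 + 6*w^2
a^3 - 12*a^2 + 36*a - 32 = (a - 8)*(a - 2)^2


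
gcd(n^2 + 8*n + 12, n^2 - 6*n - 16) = n + 2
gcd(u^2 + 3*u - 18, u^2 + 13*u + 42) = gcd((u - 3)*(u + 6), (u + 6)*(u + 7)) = u + 6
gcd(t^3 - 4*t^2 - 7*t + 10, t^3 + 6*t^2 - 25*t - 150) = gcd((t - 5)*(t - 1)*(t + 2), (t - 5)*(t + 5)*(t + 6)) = t - 5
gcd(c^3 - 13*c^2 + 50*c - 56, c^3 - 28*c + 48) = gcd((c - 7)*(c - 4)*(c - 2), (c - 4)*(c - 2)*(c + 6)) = c^2 - 6*c + 8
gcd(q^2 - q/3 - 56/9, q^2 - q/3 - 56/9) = q^2 - q/3 - 56/9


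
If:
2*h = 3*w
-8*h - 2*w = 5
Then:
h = -15/28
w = -5/14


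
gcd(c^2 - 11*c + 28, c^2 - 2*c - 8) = c - 4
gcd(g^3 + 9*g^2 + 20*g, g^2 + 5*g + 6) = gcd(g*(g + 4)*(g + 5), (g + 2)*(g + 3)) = 1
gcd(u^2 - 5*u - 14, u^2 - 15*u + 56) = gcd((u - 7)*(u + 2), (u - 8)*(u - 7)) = u - 7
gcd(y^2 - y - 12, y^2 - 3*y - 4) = y - 4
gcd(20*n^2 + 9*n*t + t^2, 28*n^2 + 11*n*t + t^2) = 4*n + t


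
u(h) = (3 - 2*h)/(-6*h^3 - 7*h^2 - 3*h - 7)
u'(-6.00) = 0.01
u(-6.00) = 0.01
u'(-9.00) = 0.00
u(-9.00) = 0.01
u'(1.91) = 0.01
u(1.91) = 0.01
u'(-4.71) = 0.01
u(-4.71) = 0.03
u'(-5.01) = 0.01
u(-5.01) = 0.02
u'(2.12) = 0.01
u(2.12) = 0.01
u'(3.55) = -0.00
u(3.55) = 0.01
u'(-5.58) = 0.01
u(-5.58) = 0.02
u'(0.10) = 0.51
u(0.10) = -0.38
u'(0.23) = 0.52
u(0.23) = -0.31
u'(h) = (3 - 2*h)*(18*h^2 + 14*h + 3)/(-6*h^3 - 7*h^2 - 3*h - 7)^2 - 2/(-6*h^3 - 7*h^2 - 3*h - 7)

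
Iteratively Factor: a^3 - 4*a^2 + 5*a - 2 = (a - 1)*(a^2 - 3*a + 2) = (a - 1)^2*(a - 2)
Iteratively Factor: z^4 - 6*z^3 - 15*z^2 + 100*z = (z)*(z^3 - 6*z^2 - 15*z + 100) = z*(z + 4)*(z^2 - 10*z + 25) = z*(z - 5)*(z + 4)*(z - 5)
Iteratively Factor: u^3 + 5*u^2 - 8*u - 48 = (u - 3)*(u^2 + 8*u + 16) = (u - 3)*(u + 4)*(u + 4)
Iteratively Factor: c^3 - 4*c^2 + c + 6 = (c - 2)*(c^2 - 2*c - 3) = (c - 2)*(c + 1)*(c - 3)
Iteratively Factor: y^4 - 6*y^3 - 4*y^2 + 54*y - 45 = (y + 3)*(y^3 - 9*y^2 + 23*y - 15) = (y - 5)*(y + 3)*(y^2 - 4*y + 3) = (y - 5)*(y - 3)*(y + 3)*(y - 1)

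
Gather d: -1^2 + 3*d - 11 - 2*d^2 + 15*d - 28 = -2*d^2 + 18*d - 40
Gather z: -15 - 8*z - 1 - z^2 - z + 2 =-z^2 - 9*z - 14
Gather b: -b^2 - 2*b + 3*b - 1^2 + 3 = -b^2 + b + 2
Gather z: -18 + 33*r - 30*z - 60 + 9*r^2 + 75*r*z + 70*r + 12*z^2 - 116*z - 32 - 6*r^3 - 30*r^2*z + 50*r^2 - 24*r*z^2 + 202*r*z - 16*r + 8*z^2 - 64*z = -6*r^3 + 59*r^2 + 87*r + z^2*(20 - 24*r) + z*(-30*r^2 + 277*r - 210) - 110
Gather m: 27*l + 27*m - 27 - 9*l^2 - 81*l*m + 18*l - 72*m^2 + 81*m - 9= -9*l^2 + 45*l - 72*m^2 + m*(108 - 81*l) - 36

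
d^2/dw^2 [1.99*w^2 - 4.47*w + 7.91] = 3.98000000000000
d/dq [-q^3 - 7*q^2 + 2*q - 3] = -3*q^2 - 14*q + 2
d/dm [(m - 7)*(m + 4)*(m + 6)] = 3*m^2 + 6*m - 46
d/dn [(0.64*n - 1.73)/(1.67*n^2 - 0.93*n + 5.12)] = (-1.0688*n^2 + 5.7782*n + 1.6679)/(2.7889*n^4 - 3.1062*n^3 + 17.9657*n^2 - 9.5232*n + 26.2144)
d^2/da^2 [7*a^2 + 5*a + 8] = 14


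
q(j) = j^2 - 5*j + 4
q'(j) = 2*j - 5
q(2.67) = -2.22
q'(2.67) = 0.34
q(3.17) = -1.80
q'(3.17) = 1.34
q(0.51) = 1.71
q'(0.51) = -3.98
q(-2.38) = 21.56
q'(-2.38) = -9.76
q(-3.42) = 32.80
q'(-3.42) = -11.84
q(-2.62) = 23.96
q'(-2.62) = -10.24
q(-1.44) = 13.27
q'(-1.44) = -7.88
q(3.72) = -0.76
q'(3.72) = 2.44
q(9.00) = 40.00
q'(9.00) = 13.00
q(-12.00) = 208.00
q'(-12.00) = -29.00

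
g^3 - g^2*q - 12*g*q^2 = g*(g - 4*q)*(g + 3*q)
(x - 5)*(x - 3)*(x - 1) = x^3 - 9*x^2 + 23*x - 15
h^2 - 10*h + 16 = (h - 8)*(h - 2)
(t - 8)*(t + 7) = t^2 - t - 56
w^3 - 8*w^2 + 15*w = w*(w - 5)*(w - 3)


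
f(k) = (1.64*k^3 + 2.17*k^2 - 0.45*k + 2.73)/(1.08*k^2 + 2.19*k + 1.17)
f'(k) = (-2.16*k - 2.19)*(1.64*k^3 + 2.17*k^2 - 0.45*k + 2.73)/(1.08*k^2 + 2.19*k + 1.17)^2 + (4.92*k^2 + 4.34*k - 0.45)/(1.08*k^2 + 2.19*k + 1.17)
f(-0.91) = 51.79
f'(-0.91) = -167.22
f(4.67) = 6.15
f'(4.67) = 1.48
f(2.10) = 2.52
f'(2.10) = 1.27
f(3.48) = 4.42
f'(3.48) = 1.43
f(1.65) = 1.98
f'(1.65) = 1.13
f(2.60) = 3.18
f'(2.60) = 1.36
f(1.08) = 1.43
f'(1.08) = 0.73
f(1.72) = 2.06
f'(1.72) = 1.16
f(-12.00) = -19.27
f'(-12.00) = 1.52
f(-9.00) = -14.69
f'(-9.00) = 1.53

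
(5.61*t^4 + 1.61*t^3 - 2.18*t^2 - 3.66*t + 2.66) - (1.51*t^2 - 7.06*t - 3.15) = 5.61*t^4 + 1.61*t^3 - 3.69*t^2 + 3.4*t + 5.81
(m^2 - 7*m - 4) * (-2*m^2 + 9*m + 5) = -2*m^4 + 23*m^3 - 50*m^2 - 71*m - 20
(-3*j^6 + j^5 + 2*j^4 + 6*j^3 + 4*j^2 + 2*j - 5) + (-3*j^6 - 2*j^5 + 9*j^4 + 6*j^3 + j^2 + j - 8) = -6*j^6 - j^5 + 11*j^4 + 12*j^3 + 5*j^2 + 3*j - 13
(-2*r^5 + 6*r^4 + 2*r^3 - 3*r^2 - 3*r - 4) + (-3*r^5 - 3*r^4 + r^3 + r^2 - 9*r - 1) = -5*r^5 + 3*r^4 + 3*r^3 - 2*r^2 - 12*r - 5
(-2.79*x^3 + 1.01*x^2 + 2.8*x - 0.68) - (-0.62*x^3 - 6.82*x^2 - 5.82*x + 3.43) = -2.17*x^3 + 7.83*x^2 + 8.62*x - 4.11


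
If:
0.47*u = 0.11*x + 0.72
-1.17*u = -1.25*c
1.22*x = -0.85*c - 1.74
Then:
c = 0.97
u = 1.04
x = -2.10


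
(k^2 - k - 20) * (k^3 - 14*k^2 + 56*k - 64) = k^5 - 15*k^4 + 50*k^3 + 160*k^2 - 1056*k + 1280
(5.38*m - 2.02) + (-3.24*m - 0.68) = 2.14*m - 2.7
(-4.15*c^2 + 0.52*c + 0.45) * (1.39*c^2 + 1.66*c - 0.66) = -5.7685*c^4 - 6.1662*c^3 + 4.2277*c^2 + 0.4038*c - 0.297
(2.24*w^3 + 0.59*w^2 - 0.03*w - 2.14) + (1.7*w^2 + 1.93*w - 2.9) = 2.24*w^3 + 2.29*w^2 + 1.9*w - 5.04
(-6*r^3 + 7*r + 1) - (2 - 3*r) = -6*r^3 + 10*r - 1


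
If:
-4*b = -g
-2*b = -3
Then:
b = 3/2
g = 6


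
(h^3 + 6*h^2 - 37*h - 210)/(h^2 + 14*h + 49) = (h^2 - h - 30)/(h + 7)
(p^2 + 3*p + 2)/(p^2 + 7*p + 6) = (p + 2)/(p + 6)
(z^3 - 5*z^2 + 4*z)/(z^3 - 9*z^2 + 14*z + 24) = z*(z - 1)/(z^2 - 5*z - 6)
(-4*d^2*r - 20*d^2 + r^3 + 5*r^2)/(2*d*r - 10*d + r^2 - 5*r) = (-2*d*r - 10*d + r^2 + 5*r)/(r - 5)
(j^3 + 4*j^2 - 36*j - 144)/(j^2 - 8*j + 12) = (j^2 + 10*j + 24)/(j - 2)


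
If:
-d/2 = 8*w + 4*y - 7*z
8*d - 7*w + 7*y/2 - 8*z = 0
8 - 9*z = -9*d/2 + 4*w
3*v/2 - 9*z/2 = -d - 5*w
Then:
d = 474*z/131 - 448/131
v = 3316/393 - 718*z/131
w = 477*z/262 - 242/131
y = 540/131 - 307*z/131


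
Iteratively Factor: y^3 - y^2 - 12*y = (y)*(y^2 - y - 12) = y*(y - 4)*(y + 3)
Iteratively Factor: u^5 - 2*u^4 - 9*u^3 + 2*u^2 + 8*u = (u + 1)*(u^4 - 3*u^3 - 6*u^2 + 8*u) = (u - 1)*(u + 1)*(u^3 - 2*u^2 - 8*u) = (u - 1)*(u + 1)*(u + 2)*(u^2 - 4*u) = (u - 4)*(u - 1)*(u + 1)*(u + 2)*(u)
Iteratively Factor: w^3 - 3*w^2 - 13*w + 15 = (w + 3)*(w^2 - 6*w + 5) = (w - 1)*(w + 3)*(w - 5)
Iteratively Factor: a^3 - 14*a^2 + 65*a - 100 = (a - 5)*(a^2 - 9*a + 20) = (a - 5)^2*(a - 4)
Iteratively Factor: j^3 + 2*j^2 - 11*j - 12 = (j + 4)*(j^2 - 2*j - 3) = (j - 3)*(j + 4)*(j + 1)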